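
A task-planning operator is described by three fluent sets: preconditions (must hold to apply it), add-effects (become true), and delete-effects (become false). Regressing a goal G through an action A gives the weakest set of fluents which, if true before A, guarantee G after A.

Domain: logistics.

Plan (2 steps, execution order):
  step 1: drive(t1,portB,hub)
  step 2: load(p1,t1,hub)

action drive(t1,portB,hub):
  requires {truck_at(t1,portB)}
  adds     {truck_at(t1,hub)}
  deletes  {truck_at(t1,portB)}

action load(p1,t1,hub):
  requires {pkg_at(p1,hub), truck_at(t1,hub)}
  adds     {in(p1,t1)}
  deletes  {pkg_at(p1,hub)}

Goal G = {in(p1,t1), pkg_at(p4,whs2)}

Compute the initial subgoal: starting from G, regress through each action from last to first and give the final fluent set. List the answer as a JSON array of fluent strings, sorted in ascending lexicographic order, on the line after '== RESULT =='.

Regress step by step:
  through step 2 (load(p1,t1,hub)): drop {in(p1,t1)}, keep {pkg_at(p4,whs2)}, require {pkg_at(p1,hub), truck_at(t1,hub)}
    → {pkg_at(p1,hub), pkg_at(p4,whs2), truck_at(t1,hub)}
  through step 1 (drive(t1,portB,hub)): drop {truck_at(t1,hub)}, keep {pkg_at(p1,hub), pkg_at(p4,whs2)}, require {truck_at(t1,portB)}
    → {pkg_at(p1,hub), pkg_at(p4,whs2), truck_at(t1,portB)}

== RESULT ==
["pkg_at(p1,hub)", "pkg_at(p4,whs2)", "truck_at(t1,portB)"]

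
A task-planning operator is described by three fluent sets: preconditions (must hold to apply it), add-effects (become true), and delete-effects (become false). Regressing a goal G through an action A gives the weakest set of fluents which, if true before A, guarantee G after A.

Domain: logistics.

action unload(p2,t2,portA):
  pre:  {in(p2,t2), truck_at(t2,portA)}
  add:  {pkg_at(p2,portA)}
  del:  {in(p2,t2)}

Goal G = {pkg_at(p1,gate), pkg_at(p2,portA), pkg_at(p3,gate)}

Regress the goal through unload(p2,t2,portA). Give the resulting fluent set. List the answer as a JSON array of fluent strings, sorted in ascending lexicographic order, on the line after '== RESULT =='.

Compute (G \ add) ∪ pre:
  G ∩ del = {}  (empty — regression defined)
  G \ add = {pkg_at(p1,gate), pkg_at(p2,portA), pkg_at(p3,gate)} \ {pkg_at(p2,portA)} = {pkg_at(p1,gate), pkg_at(p3,gate)}
  ∪ pre   = {pkg_at(p1,gate), pkg_at(p3,gate)} ∪ {in(p2,t2), truck_at(t2,portA)}
          = {in(p2,t2), pkg_at(p1,gate), pkg_at(p3,gate), truck_at(t2,portA)}

== RESULT ==
["in(p2,t2)", "pkg_at(p1,gate)", "pkg_at(p3,gate)", "truck_at(t2,portA)"]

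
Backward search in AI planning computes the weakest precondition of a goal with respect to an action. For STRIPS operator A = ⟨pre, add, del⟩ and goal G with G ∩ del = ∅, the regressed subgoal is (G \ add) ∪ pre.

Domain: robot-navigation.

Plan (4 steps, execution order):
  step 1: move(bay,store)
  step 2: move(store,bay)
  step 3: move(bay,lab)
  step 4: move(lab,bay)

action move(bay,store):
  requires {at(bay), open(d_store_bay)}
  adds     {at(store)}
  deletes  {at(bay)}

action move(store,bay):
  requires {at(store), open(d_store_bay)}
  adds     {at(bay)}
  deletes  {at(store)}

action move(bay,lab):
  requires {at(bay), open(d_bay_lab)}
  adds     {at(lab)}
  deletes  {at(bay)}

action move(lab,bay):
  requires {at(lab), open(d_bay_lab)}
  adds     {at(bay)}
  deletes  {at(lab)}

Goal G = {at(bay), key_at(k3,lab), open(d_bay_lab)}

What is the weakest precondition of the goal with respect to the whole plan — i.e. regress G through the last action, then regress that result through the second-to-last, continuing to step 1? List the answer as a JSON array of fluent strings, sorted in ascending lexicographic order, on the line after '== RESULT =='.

Regress step by step:
  through step 4 (move(lab,bay)): drop {at(bay)}, keep {key_at(k3,lab), open(d_bay_lab)}, require {at(lab), open(d_bay_lab)}
    → {at(lab), key_at(k3,lab), open(d_bay_lab)}
  through step 3 (move(bay,lab)): drop {at(lab)}, keep {key_at(k3,lab), open(d_bay_lab)}, require {at(bay), open(d_bay_lab)}
    → {at(bay), key_at(k3,lab), open(d_bay_lab)}
  through step 2 (move(store,bay)): drop {at(bay)}, keep {key_at(k3,lab), open(d_bay_lab)}, require {at(store), open(d_store_bay)}
    → {at(store), key_at(k3,lab), open(d_bay_lab), open(d_store_bay)}
  through step 1 (move(bay,store)): drop {at(store)}, keep {key_at(k3,lab), open(d_bay_lab), open(d_store_bay)}, require {at(bay), open(d_store_bay)}
    → {at(bay), key_at(k3,lab), open(d_bay_lab), open(d_store_bay)}

== RESULT ==
["at(bay)", "key_at(k3,lab)", "open(d_bay_lab)", "open(d_store_bay)"]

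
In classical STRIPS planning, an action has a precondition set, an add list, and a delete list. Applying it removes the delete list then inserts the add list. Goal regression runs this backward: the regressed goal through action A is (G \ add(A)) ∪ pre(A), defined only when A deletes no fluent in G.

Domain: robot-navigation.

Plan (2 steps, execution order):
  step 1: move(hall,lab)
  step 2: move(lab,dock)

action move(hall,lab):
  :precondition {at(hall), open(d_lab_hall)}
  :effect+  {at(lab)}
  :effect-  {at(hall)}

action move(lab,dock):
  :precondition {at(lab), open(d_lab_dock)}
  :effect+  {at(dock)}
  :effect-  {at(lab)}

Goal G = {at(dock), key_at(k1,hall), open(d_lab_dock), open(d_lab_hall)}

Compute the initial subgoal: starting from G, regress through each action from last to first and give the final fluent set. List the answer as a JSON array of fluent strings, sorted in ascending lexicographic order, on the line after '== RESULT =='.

Work backward from the goal:
  through step 2 (move(lab,dock)): drop {at(dock)}, keep {key_at(k1,hall), open(d_lab_dock), open(d_lab_hall)}, require {at(lab), open(d_lab_dock)}
    → {at(lab), key_at(k1,hall), open(d_lab_dock), open(d_lab_hall)}
  through step 1 (move(hall,lab)): drop {at(lab)}, keep {key_at(k1,hall), open(d_lab_dock), open(d_lab_hall)}, require {at(hall), open(d_lab_hall)}
    → {at(hall), key_at(k1,hall), open(d_lab_dock), open(d_lab_hall)}

== RESULT ==
["at(hall)", "key_at(k1,hall)", "open(d_lab_dock)", "open(d_lab_hall)"]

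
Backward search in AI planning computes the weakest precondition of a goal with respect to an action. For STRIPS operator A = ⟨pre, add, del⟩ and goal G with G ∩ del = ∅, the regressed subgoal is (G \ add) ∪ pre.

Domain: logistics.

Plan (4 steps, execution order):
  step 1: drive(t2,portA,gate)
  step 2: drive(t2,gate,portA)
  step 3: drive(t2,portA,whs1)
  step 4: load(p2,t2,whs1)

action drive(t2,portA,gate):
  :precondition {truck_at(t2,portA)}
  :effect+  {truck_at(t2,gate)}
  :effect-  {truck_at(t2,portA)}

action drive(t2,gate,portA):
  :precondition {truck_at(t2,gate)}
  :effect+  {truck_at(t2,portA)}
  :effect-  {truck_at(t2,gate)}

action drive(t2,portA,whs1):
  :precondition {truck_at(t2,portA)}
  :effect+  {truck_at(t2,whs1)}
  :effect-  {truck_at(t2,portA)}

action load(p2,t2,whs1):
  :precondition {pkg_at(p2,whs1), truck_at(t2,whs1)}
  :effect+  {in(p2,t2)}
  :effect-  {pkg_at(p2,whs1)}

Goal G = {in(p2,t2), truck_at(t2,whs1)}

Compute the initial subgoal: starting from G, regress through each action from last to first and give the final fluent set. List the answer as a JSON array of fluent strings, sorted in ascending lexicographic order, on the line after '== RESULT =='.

Regress step by step:
  through step 4 (load(p2,t2,whs1)): drop {in(p2,t2)}, keep {truck_at(t2,whs1)}, require {pkg_at(p2,whs1), truck_at(t2,whs1)}
    → {pkg_at(p2,whs1), truck_at(t2,whs1)}
  through step 3 (drive(t2,portA,whs1)): drop {truck_at(t2,whs1)}, keep {pkg_at(p2,whs1)}, require {truck_at(t2,portA)}
    → {pkg_at(p2,whs1), truck_at(t2,portA)}
  through step 2 (drive(t2,gate,portA)): drop {truck_at(t2,portA)}, keep {pkg_at(p2,whs1)}, require {truck_at(t2,gate)}
    → {pkg_at(p2,whs1), truck_at(t2,gate)}
  through step 1 (drive(t2,portA,gate)): drop {truck_at(t2,gate)}, keep {pkg_at(p2,whs1)}, require {truck_at(t2,portA)}
    → {pkg_at(p2,whs1), truck_at(t2,portA)}

== RESULT ==
["pkg_at(p2,whs1)", "truck_at(t2,portA)"]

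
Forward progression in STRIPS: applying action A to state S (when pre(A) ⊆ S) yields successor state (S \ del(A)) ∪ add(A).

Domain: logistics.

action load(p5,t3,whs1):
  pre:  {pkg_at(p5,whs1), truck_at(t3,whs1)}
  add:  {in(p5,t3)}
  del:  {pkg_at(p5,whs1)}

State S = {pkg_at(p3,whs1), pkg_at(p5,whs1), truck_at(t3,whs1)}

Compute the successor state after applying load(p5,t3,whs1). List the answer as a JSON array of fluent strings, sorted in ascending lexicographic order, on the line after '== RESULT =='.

Compute (S \ del) ∪ add:
  pre ⊆ S: {pkg_at(p5,whs1), truck_at(t3,whs1)} ⊆ S  — applicable
  S \ del = {pkg_at(p3,whs1), truck_at(t3,whs1)}
  ∪ add   = {in(p5,t3), pkg_at(p3,whs1), truck_at(t3,whs1)}

== RESULT ==
["in(p5,t3)", "pkg_at(p3,whs1)", "truck_at(t3,whs1)"]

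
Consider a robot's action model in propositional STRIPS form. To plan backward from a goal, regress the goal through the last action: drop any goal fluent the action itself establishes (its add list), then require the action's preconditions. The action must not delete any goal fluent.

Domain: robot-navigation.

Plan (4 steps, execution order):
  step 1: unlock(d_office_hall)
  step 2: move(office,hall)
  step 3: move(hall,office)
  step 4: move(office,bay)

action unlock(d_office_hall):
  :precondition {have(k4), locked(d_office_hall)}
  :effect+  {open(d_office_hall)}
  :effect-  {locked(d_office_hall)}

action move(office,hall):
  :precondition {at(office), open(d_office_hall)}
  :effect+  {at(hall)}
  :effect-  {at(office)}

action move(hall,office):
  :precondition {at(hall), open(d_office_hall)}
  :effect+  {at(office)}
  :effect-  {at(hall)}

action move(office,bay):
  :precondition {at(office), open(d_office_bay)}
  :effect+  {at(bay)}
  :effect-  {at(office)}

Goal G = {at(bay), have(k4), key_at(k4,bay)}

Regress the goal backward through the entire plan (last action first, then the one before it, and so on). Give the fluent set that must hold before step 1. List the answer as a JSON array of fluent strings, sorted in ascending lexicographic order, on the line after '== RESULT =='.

Work backward from the goal:
  through step 4 (move(office,bay)): drop {at(bay)}, keep {have(k4), key_at(k4,bay)}, require {at(office), open(d_office_bay)}
    → {at(office), have(k4), key_at(k4,bay), open(d_office_bay)}
  through step 3 (move(hall,office)): drop {at(office)}, keep {have(k4), key_at(k4,bay), open(d_office_bay)}, require {at(hall), open(d_office_hall)}
    → {at(hall), have(k4), key_at(k4,bay), open(d_office_bay), open(d_office_hall)}
  through step 2 (move(office,hall)): drop {at(hall)}, keep {have(k4), key_at(k4,bay), open(d_office_bay), open(d_office_hall)}, require {at(office), open(d_office_hall)}
    → {at(office), have(k4), key_at(k4,bay), open(d_office_bay), open(d_office_hall)}
  through step 1 (unlock(d_office_hall)): drop {open(d_office_hall)}, keep {at(office), have(k4), key_at(k4,bay), open(d_office_bay)}, require {have(k4), locked(d_office_hall)}
    → {at(office), have(k4), key_at(k4,bay), locked(d_office_hall), open(d_office_bay)}

== RESULT ==
["at(office)", "have(k4)", "key_at(k4,bay)", "locked(d_office_hall)", "open(d_office_bay)"]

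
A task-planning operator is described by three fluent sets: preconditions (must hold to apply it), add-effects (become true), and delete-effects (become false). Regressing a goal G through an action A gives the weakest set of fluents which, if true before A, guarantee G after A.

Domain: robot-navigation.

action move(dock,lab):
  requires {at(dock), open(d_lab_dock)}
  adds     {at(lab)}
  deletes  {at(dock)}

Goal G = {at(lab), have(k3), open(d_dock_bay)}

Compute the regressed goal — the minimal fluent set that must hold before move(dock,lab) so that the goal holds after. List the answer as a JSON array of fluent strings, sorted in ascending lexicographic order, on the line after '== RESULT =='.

Compute (G \ add) ∪ pre:
  G ∩ del = {}  (empty — regression defined)
  G \ add = {at(lab), have(k3), open(d_dock_bay)} \ {at(lab)} = {have(k3), open(d_dock_bay)}
  ∪ pre   = {have(k3), open(d_dock_bay)} ∪ {at(dock), open(d_lab_dock)}
          = {at(dock), have(k3), open(d_dock_bay), open(d_lab_dock)}

== RESULT ==
["at(dock)", "have(k3)", "open(d_dock_bay)", "open(d_lab_dock)"]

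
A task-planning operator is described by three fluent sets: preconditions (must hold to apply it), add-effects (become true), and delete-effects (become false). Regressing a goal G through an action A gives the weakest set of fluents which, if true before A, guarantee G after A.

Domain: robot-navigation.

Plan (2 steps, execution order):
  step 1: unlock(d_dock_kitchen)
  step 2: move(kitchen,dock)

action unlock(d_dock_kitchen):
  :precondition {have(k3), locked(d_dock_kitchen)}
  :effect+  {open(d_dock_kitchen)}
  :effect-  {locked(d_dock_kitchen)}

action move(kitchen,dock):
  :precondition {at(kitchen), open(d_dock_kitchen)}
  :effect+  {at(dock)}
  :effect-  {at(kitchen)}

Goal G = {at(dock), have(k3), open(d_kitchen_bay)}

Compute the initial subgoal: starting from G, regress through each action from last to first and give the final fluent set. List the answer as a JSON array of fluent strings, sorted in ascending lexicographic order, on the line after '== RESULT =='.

Regress step by step:
  through step 2 (move(kitchen,dock)): drop {at(dock)}, keep {have(k3), open(d_kitchen_bay)}, require {at(kitchen), open(d_dock_kitchen)}
    → {at(kitchen), have(k3), open(d_dock_kitchen), open(d_kitchen_bay)}
  through step 1 (unlock(d_dock_kitchen)): drop {open(d_dock_kitchen)}, keep {at(kitchen), have(k3), open(d_kitchen_bay)}, require {have(k3), locked(d_dock_kitchen)}
    → {at(kitchen), have(k3), locked(d_dock_kitchen), open(d_kitchen_bay)}

== RESULT ==
["at(kitchen)", "have(k3)", "locked(d_dock_kitchen)", "open(d_kitchen_bay)"]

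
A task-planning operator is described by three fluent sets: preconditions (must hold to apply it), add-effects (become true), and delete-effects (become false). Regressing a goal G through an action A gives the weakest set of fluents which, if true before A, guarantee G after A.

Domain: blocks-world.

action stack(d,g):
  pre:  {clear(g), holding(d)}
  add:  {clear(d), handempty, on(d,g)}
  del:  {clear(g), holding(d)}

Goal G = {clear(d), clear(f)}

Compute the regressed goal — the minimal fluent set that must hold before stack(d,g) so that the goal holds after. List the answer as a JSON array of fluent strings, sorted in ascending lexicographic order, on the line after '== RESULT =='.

Regress:
  G ∩ del = {}  (empty — regression defined)
  G \ add = {clear(d), clear(f)} \ {clear(d), handempty, on(d,g)} = {clear(f)}
  ∪ pre   = {clear(f)} ∪ {clear(g), holding(d)}
          = {clear(f), clear(g), holding(d)}

== RESULT ==
["clear(f)", "clear(g)", "holding(d)"]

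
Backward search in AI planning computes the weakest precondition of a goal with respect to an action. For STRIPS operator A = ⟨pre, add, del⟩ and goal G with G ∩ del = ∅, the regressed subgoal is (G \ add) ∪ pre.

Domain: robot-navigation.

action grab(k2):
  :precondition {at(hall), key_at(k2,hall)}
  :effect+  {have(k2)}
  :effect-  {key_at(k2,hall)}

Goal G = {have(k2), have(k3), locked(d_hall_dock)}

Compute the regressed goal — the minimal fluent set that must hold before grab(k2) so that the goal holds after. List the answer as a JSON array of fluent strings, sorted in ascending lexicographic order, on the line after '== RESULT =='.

Regress:
  G ∩ del = {}  (empty — regression defined)
  G \ add = {have(k2), have(k3), locked(d_hall_dock)} \ {have(k2)} = {have(k3), locked(d_hall_dock)}
  ∪ pre   = {have(k3), locked(d_hall_dock)} ∪ {at(hall), key_at(k2,hall)}
          = {at(hall), have(k3), key_at(k2,hall), locked(d_hall_dock)}

== RESULT ==
["at(hall)", "have(k3)", "key_at(k2,hall)", "locked(d_hall_dock)"]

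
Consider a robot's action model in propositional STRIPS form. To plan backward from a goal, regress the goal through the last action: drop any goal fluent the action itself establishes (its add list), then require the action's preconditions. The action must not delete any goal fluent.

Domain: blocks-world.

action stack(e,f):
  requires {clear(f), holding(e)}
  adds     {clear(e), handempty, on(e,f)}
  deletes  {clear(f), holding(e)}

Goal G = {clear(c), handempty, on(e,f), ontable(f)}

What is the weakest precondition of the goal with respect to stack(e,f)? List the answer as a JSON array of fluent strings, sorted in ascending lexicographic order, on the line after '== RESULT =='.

Regress:
  G ∩ del = {}  (empty — regression defined)
  G \ add = {clear(c), handempty, on(e,f), ontable(f)} \ {clear(e), handempty, on(e,f)} = {clear(c), ontable(f)}
  ∪ pre   = {clear(c), ontable(f)} ∪ {clear(f), holding(e)}
          = {clear(c), clear(f), holding(e), ontable(f)}

== RESULT ==
["clear(c)", "clear(f)", "holding(e)", "ontable(f)"]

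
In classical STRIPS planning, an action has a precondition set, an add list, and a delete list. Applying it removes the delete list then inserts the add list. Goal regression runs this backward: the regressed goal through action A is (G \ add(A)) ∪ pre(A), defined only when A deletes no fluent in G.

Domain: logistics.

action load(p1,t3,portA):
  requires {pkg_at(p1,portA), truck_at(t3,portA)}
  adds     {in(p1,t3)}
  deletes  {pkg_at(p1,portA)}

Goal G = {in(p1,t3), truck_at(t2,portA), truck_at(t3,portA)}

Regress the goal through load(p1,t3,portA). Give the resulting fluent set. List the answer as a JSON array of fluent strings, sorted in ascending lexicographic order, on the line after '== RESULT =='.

Compute (G \ add) ∪ pre:
  G ∩ del = {}  (empty — regression defined)
  G \ add = {in(p1,t3), truck_at(t2,portA), truck_at(t3,portA)} \ {in(p1,t3)} = {truck_at(t2,portA), truck_at(t3,portA)}
  ∪ pre   = {truck_at(t2,portA), truck_at(t3,portA)} ∪ {pkg_at(p1,portA), truck_at(t3,portA)}
          = {pkg_at(p1,portA), truck_at(t2,portA), truck_at(t3,portA)}

== RESULT ==
["pkg_at(p1,portA)", "truck_at(t2,portA)", "truck_at(t3,portA)"]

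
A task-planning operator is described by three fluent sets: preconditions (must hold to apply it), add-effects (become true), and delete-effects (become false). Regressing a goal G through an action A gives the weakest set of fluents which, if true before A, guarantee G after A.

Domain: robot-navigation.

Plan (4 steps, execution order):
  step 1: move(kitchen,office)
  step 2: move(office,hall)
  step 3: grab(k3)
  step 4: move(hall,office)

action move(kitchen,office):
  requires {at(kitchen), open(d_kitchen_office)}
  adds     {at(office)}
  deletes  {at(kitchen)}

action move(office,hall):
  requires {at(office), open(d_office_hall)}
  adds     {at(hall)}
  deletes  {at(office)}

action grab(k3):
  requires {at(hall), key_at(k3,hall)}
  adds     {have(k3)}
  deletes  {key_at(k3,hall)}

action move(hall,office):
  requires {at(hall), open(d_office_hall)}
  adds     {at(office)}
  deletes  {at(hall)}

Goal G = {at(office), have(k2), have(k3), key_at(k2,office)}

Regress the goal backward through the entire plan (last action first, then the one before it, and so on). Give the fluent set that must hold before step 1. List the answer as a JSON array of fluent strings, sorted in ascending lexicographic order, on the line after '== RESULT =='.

Regress step by step:
  through step 4 (move(hall,office)): drop {at(office)}, keep {have(k2), have(k3), key_at(k2,office)}, require {at(hall), open(d_office_hall)}
    → {at(hall), have(k2), have(k3), key_at(k2,office), open(d_office_hall)}
  through step 3 (grab(k3)): drop {have(k3)}, keep {at(hall), have(k2), key_at(k2,office), open(d_office_hall)}, require {at(hall), key_at(k3,hall)}
    → {at(hall), have(k2), key_at(k2,office), key_at(k3,hall), open(d_office_hall)}
  through step 2 (move(office,hall)): drop {at(hall)}, keep {have(k2), key_at(k2,office), key_at(k3,hall), open(d_office_hall)}, require {at(office), open(d_office_hall)}
    → {at(office), have(k2), key_at(k2,office), key_at(k3,hall), open(d_office_hall)}
  through step 1 (move(kitchen,office)): drop {at(office)}, keep {have(k2), key_at(k2,office), key_at(k3,hall), open(d_office_hall)}, require {at(kitchen), open(d_kitchen_office)}
    → {at(kitchen), have(k2), key_at(k2,office), key_at(k3,hall), open(d_kitchen_office), open(d_office_hall)}

== RESULT ==
["at(kitchen)", "have(k2)", "key_at(k2,office)", "key_at(k3,hall)", "open(d_kitchen_office)", "open(d_office_hall)"]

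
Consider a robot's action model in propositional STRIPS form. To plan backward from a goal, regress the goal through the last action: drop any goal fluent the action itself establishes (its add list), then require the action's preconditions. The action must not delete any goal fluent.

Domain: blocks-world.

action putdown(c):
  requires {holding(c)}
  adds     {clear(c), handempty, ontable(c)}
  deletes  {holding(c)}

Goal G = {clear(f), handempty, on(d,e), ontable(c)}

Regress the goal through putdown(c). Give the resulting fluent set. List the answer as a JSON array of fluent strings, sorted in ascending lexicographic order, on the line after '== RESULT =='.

Regress:
  G ∩ del = {}  (empty — regression defined)
  G \ add = {clear(f), handempty, on(d,e), ontable(c)} \ {clear(c), handempty, ontable(c)} = {clear(f), on(d,e)}
  ∪ pre   = {clear(f), on(d,e)} ∪ {holding(c)}
          = {clear(f), holding(c), on(d,e)}

== RESULT ==
["clear(f)", "holding(c)", "on(d,e)"]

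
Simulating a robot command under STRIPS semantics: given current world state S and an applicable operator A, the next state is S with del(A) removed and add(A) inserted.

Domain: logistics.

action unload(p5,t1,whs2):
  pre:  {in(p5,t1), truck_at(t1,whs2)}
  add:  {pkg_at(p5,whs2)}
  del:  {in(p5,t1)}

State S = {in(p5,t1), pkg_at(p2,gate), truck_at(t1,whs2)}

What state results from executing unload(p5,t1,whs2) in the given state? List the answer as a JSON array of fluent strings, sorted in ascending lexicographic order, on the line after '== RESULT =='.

Progress:
  pre ⊆ S: {in(p5,t1), truck_at(t1,whs2)} ⊆ S  — applicable
  S \ del = {pkg_at(p2,gate), truck_at(t1,whs2)}
  ∪ add   = {pkg_at(p2,gate), pkg_at(p5,whs2), truck_at(t1,whs2)}

== RESULT ==
["pkg_at(p2,gate)", "pkg_at(p5,whs2)", "truck_at(t1,whs2)"]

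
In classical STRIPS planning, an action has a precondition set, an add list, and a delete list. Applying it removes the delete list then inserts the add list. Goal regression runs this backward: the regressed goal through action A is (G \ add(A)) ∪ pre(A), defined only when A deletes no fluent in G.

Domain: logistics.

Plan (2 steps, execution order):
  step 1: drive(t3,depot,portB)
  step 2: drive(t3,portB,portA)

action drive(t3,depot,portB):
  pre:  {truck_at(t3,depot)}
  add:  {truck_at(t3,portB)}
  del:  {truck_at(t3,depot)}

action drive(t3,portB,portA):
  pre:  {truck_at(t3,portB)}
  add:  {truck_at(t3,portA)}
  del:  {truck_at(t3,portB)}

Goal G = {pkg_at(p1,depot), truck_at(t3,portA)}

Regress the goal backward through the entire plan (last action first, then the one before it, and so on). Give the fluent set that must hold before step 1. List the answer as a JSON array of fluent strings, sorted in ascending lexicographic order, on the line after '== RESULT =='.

Regress step by step:
  through step 2 (drive(t3,portB,portA)): drop {truck_at(t3,portA)}, keep {pkg_at(p1,depot)}, require {truck_at(t3,portB)}
    → {pkg_at(p1,depot), truck_at(t3,portB)}
  through step 1 (drive(t3,depot,portB)): drop {truck_at(t3,portB)}, keep {pkg_at(p1,depot)}, require {truck_at(t3,depot)}
    → {pkg_at(p1,depot), truck_at(t3,depot)}

== RESULT ==
["pkg_at(p1,depot)", "truck_at(t3,depot)"]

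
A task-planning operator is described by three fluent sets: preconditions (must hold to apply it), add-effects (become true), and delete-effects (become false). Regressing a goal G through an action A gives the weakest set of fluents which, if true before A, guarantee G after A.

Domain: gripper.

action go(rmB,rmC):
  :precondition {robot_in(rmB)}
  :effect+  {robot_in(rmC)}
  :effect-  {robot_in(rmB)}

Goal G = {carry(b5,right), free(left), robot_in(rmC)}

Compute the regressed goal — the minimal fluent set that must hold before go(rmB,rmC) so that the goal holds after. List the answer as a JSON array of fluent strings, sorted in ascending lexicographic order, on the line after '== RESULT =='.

Regress:
  G ∩ del = {}  (empty — regression defined)
  G \ add = {carry(b5,right), free(left), robot_in(rmC)} \ {robot_in(rmC)} = {carry(b5,right), free(left)}
  ∪ pre   = {carry(b5,right), free(left)} ∪ {robot_in(rmB)}
          = {carry(b5,right), free(left), robot_in(rmB)}

== RESULT ==
["carry(b5,right)", "free(left)", "robot_in(rmB)"]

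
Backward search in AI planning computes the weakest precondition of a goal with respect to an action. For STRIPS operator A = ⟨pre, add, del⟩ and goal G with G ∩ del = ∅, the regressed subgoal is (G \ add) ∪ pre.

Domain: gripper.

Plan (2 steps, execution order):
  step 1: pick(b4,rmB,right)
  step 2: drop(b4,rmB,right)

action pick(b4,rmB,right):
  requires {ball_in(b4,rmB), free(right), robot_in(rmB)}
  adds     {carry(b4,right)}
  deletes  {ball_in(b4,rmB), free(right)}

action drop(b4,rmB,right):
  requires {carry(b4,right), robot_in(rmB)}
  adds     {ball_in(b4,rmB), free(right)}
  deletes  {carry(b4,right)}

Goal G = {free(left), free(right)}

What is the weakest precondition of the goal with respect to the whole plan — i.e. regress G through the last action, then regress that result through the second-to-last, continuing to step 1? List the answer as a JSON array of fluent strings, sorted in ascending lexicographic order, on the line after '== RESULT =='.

Work backward from the goal:
  through step 2 (drop(b4,rmB,right)): drop {free(right)}, keep {free(left)}, require {carry(b4,right), robot_in(rmB)}
    → {carry(b4,right), free(left), robot_in(rmB)}
  through step 1 (pick(b4,rmB,right)): drop {carry(b4,right)}, keep {free(left), robot_in(rmB)}, require {ball_in(b4,rmB), free(right), robot_in(rmB)}
    → {ball_in(b4,rmB), free(left), free(right), robot_in(rmB)}

== RESULT ==
["ball_in(b4,rmB)", "free(left)", "free(right)", "robot_in(rmB)"]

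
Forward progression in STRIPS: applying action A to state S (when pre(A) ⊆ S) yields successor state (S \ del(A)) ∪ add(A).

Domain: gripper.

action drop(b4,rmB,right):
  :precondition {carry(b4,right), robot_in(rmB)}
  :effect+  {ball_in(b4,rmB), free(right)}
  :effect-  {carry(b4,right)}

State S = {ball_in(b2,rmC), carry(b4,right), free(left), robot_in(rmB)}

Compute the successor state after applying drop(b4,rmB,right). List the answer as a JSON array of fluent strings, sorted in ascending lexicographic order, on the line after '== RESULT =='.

Compute (S \ del) ∪ add:
  pre ⊆ S: {carry(b4,right), robot_in(rmB)} ⊆ S  — applicable
  S \ del = {ball_in(b2,rmC), free(left), robot_in(rmB)}
  ∪ add   = {ball_in(b2,rmC), ball_in(b4,rmB), free(left), free(right), robot_in(rmB)}

== RESULT ==
["ball_in(b2,rmC)", "ball_in(b4,rmB)", "free(left)", "free(right)", "robot_in(rmB)"]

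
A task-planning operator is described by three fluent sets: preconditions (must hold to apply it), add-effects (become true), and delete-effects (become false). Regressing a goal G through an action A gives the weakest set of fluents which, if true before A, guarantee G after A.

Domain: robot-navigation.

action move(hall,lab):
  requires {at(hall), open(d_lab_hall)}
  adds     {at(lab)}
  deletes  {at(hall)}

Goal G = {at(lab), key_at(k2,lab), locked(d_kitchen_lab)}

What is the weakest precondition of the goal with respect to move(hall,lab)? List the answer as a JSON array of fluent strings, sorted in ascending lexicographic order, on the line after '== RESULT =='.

Regress:
  G ∩ del = {}  (empty — regression defined)
  G \ add = {at(lab), key_at(k2,lab), locked(d_kitchen_lab)} \ {at(lab)} = {key_at(k2,lab), locked(d_kitchen_lab)}
  ∪ pre   = {key_at(k2,lab), locked(d_kitchen_lab)} ∪ {at(hall), open(d_lab_hall)}
          = {at(hall), key_at(k2,lab), locked(d_kitchen_lab), open(d_lab_hall)}

== RESULT ==
["at(hall)", "key_at(k2,lab)", "locked(d_kitchen_lab)", "open(d_lab_hall)"]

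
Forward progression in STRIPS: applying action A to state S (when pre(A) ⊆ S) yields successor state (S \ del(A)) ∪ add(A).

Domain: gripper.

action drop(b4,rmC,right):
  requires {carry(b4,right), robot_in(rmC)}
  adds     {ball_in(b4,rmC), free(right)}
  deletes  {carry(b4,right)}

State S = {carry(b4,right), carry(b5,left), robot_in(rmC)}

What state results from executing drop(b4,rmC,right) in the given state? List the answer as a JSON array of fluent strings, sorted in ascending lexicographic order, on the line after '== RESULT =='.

Progress:
  pre ⊆ S: {carry(b4,right), robot_in(rmC)} ⊆ S  — applicable
  S \ del = {carry(b5,left), robot_in(rmC)}
  ∪ add   = {ball_in(b4,rmC), carry(b5,left), free(right), robot_in(rmC)}

== RESULT ==
["ball_in(b4,rmC)", "carry(b5,left)", "free(right)", "robot_in(rmC)"]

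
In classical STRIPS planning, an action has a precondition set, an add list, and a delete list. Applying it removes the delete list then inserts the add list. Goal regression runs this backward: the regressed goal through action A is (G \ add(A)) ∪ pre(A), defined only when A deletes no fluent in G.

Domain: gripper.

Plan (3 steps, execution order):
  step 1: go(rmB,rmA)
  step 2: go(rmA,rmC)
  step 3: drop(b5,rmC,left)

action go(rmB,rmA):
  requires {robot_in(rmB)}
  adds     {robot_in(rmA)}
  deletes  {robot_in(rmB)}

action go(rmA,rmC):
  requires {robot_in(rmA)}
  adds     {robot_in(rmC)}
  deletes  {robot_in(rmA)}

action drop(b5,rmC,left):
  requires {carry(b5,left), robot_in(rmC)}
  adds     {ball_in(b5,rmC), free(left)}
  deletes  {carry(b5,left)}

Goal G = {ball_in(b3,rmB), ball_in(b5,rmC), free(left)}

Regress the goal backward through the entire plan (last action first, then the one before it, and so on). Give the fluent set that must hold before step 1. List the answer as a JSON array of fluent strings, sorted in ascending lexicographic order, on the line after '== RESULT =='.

Work backward from the goal:
  through step 3 (drop(b5,rmC,left)): drop {ball_in(b5,rmC), free(left)}, keep {ball_in(b3,rmB)}, require {carry(b5,left), robot_in(rmC)}
    → {ball_in(b3,rmB), carry(b5,left), robot_in(rmC)}
  through step 2 (go(rmA,rmC)): drop {robot_in(rmC)}, keep {ball_in(b3,rmB), carry(b5,left)}, require {robot_in(rmA)}
    → {ball_in(b3,rmB), carry(b5,left), robot_in(rmA)}
  through step 1 (go(rmB,rmA)): drop {robot_in(rmA)}, keep {ball_in(b3,rmB), carry(b5,left)}, require {robot_in(rmB)}
    → {ball_in(b3,rmB), carry(b5,left), robot_in(rmB)}

== RESULT ==
["ball_in(b3,rmB)", "carry(b5,left)", "robot_in(rmB)"]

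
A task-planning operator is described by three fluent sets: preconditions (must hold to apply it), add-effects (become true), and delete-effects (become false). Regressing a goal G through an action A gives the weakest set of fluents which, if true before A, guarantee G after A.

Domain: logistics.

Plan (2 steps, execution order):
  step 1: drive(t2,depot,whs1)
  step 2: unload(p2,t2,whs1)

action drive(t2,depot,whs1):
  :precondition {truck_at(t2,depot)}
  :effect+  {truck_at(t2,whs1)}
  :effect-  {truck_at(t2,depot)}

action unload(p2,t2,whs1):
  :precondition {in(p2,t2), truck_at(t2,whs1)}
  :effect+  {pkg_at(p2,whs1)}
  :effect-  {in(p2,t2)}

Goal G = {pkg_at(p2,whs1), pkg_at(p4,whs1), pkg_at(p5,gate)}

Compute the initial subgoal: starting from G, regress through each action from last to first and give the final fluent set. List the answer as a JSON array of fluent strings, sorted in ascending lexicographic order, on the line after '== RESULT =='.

Work backward from the goal:
  through step 2 (unload(p2,t2,whs1)): drop {pkg_at(p2,whs1)}, keep {pkg_at(p4,whs1), pkg_at(p5,gate)}, require {in(p2,t2), truck_at(t2,whs1)}
    → {in(p2,t2), pkg_at(p4,whs1), pkg_at(p5,gate), truck_at(t2,whs1)}
  through step 1 (drive(t2,depot,whs1)): drop {truck_at(t2,whs1)}, keep {in(p2,t2), pkg_at(p4,whs1), pkg_at(p5,gate)}, require {truck_at(t2,depot)}
    → {in(p2,t2), pkg_at(p4,whs1), pkg_at(p5,gate), truck_at(t2,depot)}

== RESULT ==
["in(p2,t2)", "pkg_at(p4,whs1)", "pkg_at(p5,gate)", "truck_at(t2,depot)"]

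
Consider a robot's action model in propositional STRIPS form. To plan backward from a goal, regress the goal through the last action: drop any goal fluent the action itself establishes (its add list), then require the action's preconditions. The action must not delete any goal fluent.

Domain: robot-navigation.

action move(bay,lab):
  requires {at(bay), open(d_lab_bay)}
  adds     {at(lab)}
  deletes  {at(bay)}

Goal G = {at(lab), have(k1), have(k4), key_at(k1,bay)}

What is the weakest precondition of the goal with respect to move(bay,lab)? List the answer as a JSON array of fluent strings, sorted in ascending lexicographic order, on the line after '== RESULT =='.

Regress:
  G ∩ del = {}  (empty — regression defined)
  G \ add = {at(lab), have(k1), have(k4), key_at(k1,bay)} \ {at(lab)} = {have(k1), have(k4), key_at(k1,bay)}
  ∪ pre   = {have(k1), have(k4), key_at(k1,bay)} ∪ {at(bay), open(d_lab_bay)}
          = {at(bay), have(k1), have(k4), key_at(k1,bay), open(d_lab_bay)}

== RESULT ==
["at(bay)", "have(k1)", "have(k4)", "key_at(k1,bay)", "open(d_lab_bay)"]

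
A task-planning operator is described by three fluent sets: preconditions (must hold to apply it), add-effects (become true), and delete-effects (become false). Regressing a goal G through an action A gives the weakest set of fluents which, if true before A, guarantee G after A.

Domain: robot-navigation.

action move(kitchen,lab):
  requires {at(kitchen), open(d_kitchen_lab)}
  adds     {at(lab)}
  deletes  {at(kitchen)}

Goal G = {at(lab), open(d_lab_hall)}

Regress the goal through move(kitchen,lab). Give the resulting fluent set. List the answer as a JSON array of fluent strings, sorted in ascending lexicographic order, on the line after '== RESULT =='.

Compute (G \ add) ∪ pre:
  G ∩ del = {}  (empty — regression defined)
  G \ add = {at(lab), open(d_lab_hall)} \ {at(lab)} = {open(d_lab_hall)}
  ∪ pre   = {open(d_lab_hall)} ∪ {at(kitchen), open(d_kitchen_lab)}
          = {at(kitchen), open(d_kitchen_lab), open(d_lab_hall)}

== RESULT ==
["at(kitchen)", "open(d_kitchen_lab)", "open(d_lab_hall)"]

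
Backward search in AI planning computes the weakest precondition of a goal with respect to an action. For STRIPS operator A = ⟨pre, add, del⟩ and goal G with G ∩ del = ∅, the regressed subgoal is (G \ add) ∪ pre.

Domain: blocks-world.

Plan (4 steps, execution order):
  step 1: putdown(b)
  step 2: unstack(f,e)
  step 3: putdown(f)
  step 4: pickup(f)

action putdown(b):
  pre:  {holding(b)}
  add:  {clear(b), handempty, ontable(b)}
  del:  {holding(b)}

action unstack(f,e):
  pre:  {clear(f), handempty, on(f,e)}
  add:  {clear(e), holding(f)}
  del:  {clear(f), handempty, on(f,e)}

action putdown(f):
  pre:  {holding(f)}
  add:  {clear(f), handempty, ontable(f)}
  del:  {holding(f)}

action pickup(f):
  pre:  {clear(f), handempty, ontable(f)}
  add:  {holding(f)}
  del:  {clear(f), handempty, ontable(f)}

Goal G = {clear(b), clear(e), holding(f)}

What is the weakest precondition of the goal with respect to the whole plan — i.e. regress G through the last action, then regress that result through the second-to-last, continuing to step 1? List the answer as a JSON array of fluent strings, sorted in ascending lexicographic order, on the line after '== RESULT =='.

Regress step by step:
  through step 4 (pickup(f)): drop {holding(f)}, keep {clear(b), clear(e)}, require {clear(f), handempty, ontable(f)}
    → {clear(b), clear(e), clear(f), handempty, ontable(f)}
  through step 3 (putdown(f)): drop {clear(f), handempty, ontable(f)}, keep {clear(b), clear(e)}, require {holding(f)}
    → {clear(b), clear(e), holding(f)}
  through step 2 (unstack(f,e)): drop {clear(e), holding(f)}, keep {clear(b)}, require {clear(f), handempty, on(f,e)}
    → {clear(b), clear(f), handempty, on(f,e)}
  through step 1 (putdown(b)): drop {clear(b), handempty}, keep {clear(f), on(f,e)}, require {holding(b)}
    → {clear(f), holding(b), on(f,e)}

== RESULT ==
["clear(f)", "holding(b)", "on(f,e)"]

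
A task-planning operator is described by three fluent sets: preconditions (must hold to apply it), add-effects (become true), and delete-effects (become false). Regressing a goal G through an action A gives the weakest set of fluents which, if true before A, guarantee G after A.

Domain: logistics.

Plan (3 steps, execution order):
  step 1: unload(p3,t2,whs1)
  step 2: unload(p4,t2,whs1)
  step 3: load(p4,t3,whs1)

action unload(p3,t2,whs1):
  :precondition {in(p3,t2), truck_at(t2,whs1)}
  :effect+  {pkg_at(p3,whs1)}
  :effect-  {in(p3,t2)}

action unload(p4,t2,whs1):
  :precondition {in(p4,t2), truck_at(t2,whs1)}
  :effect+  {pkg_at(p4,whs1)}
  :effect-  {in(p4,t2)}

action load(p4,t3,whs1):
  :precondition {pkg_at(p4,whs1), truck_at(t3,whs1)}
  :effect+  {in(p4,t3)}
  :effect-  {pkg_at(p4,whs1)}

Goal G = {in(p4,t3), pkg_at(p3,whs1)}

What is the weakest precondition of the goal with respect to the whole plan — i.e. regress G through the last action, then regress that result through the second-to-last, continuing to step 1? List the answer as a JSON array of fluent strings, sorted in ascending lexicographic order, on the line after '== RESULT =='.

Work backward from the goal:
  through step 3 (load(p4,t3,whs1)): drop {in(p4,t3)}, keep {pkg_at(p3,whs1)}, require {pkg_at(p4,whs1), truck_at(t3,whs1)}
    → {pkg_at(p3,whs1), pkg_at(p4,whs1), truck_at(t3,whs1)}
  through step 2 (unload(p4,t2,whs1)): drop {pkg_at(p4,whs1)}, keep {pkg_at(p3,whs1), truck_at(t3,whs1)}, require {in(p4,t2), truck_at(t2,whs1)}
    → {in(p4,t2), pkg_at(p3,whs1), truck_at(t2,whs1), truck_at(t3,whs1)}
  through step 1 (unload(p3,t2,whs1)): drop {pkg_at(p3,whs1)}, keep {in(p4,t2), truck_at(t2,whs1), truck_at(t3,whs1)}, require {in(p3,t2), truck_at(t2,whs1)}
    → {in(p3,t2), in(p4,t2), truck_at(t2,whs1), truck_at(t3,whs1)}

== RESULT ==
["in(p3,t2)", "in(p4,t2)", "truck_at(t2,whs1)", "truck_at(t3,whs1)"]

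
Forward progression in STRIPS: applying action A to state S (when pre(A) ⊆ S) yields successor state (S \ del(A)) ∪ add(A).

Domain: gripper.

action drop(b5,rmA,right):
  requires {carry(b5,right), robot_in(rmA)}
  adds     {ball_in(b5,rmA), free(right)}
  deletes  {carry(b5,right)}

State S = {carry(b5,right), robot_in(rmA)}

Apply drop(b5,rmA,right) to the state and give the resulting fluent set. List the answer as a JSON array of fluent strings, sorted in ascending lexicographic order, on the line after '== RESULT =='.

Compute (S \ del) ∪ add:
  pre ⊆ S: {carry(b5,right), robot_in(rmA)} ⊆ S  — applicable
  S \ del = {robot_in(rmA)}
  ∪ add   = {ball_in(b5,rmA), free(right), robot_in(rmA)}

== RESULT ==
["ball_in(b5,rmA)", "free(right)", "robot_in(rmA)"]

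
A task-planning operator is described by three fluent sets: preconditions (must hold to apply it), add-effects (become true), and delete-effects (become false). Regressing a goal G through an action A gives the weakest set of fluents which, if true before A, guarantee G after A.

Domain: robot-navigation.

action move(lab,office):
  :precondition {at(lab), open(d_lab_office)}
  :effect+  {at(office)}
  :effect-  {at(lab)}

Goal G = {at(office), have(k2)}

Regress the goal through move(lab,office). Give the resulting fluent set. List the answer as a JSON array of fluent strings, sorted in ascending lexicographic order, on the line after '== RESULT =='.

Regress:
  G ∩ del = {}  (empty — regression defined)
  G \ add = {at(office), have(k2)} \ {at(office)} = {have(k2)}
  ∪ pre   = {have(k2)} ∪ {at(lab), open(d_lab_office)}
          = {at(lab), have(k2), open(d_lab_office)}

== RESULT ==
["at(lab)", "have(k2)", "open(d_lab_office)"]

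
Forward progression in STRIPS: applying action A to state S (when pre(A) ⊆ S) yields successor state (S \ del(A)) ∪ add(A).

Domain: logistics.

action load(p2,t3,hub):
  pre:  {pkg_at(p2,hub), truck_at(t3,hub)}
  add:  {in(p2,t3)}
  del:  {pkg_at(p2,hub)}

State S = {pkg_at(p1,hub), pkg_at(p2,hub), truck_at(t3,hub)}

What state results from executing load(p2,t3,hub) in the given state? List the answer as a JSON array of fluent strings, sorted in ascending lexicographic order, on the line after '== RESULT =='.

Progress:
  pre ⊆ S: {pkg_at(p2,hub), truck_at(t3,hub)} ⊆ S  — applicable
  S \ del = {pkg_at(p1,hub), truck_at(t3,hub)}
  ∪ add   = {in(p2,t3), pkg_at(p1,hub), truck_at(t3,hub)}

== RESULT ==
["in(p2,t3)", "pkg_at(p1,hub)", "truck_at(t3,hub)"]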